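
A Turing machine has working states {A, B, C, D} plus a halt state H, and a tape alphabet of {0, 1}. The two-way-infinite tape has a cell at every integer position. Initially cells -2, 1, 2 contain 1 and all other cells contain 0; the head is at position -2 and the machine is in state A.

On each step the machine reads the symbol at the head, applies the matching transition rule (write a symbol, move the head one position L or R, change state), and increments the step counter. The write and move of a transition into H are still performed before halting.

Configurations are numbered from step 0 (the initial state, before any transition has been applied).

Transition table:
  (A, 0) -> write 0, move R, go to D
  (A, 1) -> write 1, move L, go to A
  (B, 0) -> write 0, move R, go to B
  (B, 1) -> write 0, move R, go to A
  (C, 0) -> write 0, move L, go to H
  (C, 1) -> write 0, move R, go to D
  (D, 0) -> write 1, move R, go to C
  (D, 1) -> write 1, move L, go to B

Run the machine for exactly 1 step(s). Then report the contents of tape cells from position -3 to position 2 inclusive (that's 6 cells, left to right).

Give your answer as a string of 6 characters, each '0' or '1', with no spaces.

Step 1: in state A at pos -2, read 1 -> (A,1)->write 1,move L,goto A. Now: state=A, head=-3, tape[-4..3]=00100110 (head:  ^)

Answer: 010011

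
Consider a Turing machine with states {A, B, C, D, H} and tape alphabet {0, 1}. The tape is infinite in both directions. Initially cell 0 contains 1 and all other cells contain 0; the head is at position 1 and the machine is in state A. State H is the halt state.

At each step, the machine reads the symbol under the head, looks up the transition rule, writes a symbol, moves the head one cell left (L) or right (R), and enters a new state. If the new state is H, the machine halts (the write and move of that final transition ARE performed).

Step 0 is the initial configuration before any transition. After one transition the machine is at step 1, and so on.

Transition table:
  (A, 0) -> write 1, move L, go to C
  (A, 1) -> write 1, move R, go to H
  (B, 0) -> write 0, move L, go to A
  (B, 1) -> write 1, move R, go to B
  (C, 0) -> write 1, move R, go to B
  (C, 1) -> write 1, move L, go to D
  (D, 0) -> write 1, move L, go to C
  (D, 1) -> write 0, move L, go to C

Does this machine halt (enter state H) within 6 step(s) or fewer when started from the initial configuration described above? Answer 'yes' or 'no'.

Answer: no

Derivation:
Step 1: in state A at pos 1, read 0 -> (A,0)->write 1,move L,goto C. Now: state=C, head=0, tape[-1..2]=0110 (head:  ^)
Step 2: in state C at pos 0, read 1 -> (C,1)->write 1,move L,goto D. Now: state=D, head=-1, tape[-2..2]=00110 (head:  ^)
Step 3: in state D at pos -1, read 0 -> (D,0)->write 1,move L,goto C. Now: state=C, head=-2, tape[-3..2]=001110 (head:  ^)
Step 4: in state C at pos -2, read 0 -> (C,0)->write 1,move R,goto B. Now: state=B, head=-1, tape[-3..2]=011110 (head:   ^)
Step 5: in state B at pos -1, read 1 -> (B,1)->write 1,move R,goto B. Now: state=B, head=0, tape[-3..2]=011110 (head:    ^)
Step 6: in state B at pos 0, read 1 -> (B,1)->write 1,move R,goto B. Now: state=B, head=1, tape[-3..2]=011110 (head:     ^)
After 6 step(s): state = B (not H) -> not halted within 6 -> no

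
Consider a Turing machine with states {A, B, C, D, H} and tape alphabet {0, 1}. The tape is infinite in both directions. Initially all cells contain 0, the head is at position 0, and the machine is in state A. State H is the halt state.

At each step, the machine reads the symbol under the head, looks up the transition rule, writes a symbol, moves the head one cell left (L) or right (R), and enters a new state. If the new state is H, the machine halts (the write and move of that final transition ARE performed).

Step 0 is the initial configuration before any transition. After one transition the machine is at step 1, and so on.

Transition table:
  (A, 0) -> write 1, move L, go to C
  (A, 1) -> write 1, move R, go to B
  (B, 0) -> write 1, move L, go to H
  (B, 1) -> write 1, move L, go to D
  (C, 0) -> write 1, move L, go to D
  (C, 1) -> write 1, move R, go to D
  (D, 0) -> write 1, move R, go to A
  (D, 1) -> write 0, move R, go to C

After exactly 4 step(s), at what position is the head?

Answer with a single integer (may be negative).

Step 1: in state A at pos 0, read 0 -> (A,0)->write 1,move L,goto C. Now: state=C, head=-1, tape[-2..1]=0010 (head:  ^)
Step 2: in state C at pos -1, read 0 -> (C,0)->write 1,move L,goto D. Now: state=D, head=-2, tape[-3..1]=00110 (head:  ^)
Step 3: in state D at pos -2, read 0 -> (D,0)->write 1,move R,goto A. Now: state=A, head=-1, tape[-3..1]=01110 (head:   ^)
Step 4: in state A at pos -1, read 1 -> (A,1)->write 1,move R,goto B. Now: state=B, head=0, tape[-3..1]=01110 (head:    ^)

Answer: 0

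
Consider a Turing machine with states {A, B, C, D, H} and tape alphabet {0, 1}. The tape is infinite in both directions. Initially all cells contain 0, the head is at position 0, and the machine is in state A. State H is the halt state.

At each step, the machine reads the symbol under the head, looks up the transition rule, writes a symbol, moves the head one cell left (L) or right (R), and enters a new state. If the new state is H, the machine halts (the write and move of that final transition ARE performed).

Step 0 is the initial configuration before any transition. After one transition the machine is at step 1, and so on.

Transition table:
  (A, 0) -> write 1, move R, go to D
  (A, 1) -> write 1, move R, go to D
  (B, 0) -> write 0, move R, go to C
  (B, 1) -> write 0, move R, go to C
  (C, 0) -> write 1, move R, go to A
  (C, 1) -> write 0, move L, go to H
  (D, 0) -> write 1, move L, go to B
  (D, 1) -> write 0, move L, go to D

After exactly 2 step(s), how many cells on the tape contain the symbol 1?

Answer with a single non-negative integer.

Step 1: in state A at pos 0, read 0 -> (A,0)->write 1,move R,goto D. Now: state=D, head=1, tape[-1..2]=0100 (head:   ^)
Step 2: in state D at pos 1, read 0 -> (D,0)->write 1,move L,goto B. Now: state=B, head=0, tape[-1..2]=0110 (head:  ^)
Cells containing 1 after step 2: {0, 1} -> 2 cell(s)

Answer: 2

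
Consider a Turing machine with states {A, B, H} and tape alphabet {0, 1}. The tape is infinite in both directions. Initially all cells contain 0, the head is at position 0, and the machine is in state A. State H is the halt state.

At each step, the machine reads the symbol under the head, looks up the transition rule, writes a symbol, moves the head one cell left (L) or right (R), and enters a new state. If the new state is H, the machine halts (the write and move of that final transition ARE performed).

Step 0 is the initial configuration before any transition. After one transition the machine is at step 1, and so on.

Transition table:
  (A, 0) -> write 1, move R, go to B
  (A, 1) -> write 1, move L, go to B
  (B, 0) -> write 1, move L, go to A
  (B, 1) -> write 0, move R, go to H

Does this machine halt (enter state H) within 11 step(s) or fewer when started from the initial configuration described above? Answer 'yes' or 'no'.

Step 1: in state A at pos 0, read 0 -> (A,0)->write 1,move R,goto B. Now: state=B, head=1, tape[-1..2]=0100 (head:   ^)
Step 2: in state B at pos 1, read 0 -> (B,0)->write 1,move L,goto A. Now: state=A, head=0, tape[-1..2]=0110 (head:  ^)
Step 3: in state A at pos 0, read 1 -> (A,1)->write 1,move L,goto B. Now: state=B, head=-1, tape[-2..2]=00110 (head:  ^)
Step 4: in state B at pos -1, read 0 -> (B,0)->write 1,move L,goto A. Now: state=A, head=-2, tape[-3..2]=001110 (head:  ^)
Step 5: in state A at pos -2, read 0 -> (A,0)->write 1,move R,goto B. Now: state=B, head=-1, tape[-3..2]=011110 (head:   ^)
Step 6: in state B at pos -1, read 1 -> (B,1)->write 0,move R,goto H. Now: state=H, head=0, tape[-3..2]=010110 (head:    ^)
State H reached at step 6; 6 <= 11 -> yes

Answer: yes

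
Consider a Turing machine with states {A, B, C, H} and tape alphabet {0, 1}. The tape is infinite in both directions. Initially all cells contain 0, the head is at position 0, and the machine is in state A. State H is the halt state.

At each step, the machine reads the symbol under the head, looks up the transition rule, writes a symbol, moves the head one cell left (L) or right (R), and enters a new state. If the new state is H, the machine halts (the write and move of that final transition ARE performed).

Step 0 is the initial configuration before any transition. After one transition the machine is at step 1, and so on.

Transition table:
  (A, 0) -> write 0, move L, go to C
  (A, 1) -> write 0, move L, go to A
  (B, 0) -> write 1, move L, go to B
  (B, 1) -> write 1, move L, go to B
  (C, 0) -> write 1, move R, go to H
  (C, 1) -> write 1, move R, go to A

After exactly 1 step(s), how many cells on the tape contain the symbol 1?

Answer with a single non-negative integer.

Answer: 0

Derivation:
Step 1: in state A at pos 0, read 0 -> (A,0)->write 0,move L,goto C. Now: state=C, head=-1, tape[-2..1]=0000 (head:  ^)
No cell contains 1 after step 1 -> 0 cell(s)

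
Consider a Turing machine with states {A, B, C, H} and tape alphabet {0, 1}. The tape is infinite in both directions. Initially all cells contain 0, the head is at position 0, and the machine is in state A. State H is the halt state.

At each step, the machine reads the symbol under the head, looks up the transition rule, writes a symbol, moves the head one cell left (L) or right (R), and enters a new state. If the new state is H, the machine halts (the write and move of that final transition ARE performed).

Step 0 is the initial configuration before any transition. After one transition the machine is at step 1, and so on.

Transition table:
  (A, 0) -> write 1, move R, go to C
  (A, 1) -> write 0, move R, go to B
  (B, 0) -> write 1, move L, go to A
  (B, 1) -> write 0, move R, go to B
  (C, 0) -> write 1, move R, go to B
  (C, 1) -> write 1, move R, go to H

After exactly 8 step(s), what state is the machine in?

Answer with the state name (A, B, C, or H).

Step 1: in state A at pos 0, read 0 -> (A,0)->write 1,move R,goto C. Now: state=C, head=1, tape[-1..2]=0100 (head:   ^)
Step 2: in state C at pos 1, read 0 -> (C,0)->write 1,move R,goto B. Now: state=B, head=2, tape[-1..3]=01100 (head:    ^)
Step 3: in state B at pos 2, read 0 -> (B,0)->write 1,move L,goto A. Now: state=A, head=1, tape[-1..3]=01110 (head:   ^)
Step 4: in state A at pos 1, read 1 -> (A,1)->write 0,move R,goto B. Now: state=B, head=2, tape[-1..3]=01010 (head:    ^)
Step 5: in state B at pos 2, read 1 -> (B,1)->write 0,move R,goto B. Now: state=B, head=3, tape[-1..4]=010000 (head:     ^)
Step 6: in state B at pos 3, read 0 -> (B,0)->write 1,move L,goto A. Now: state=A, head=2, tape[-1..4]=010010 (head:    ^)
Step 7: in state A at pos 2, read 0 -> (A,0)->write 1,move R,goto C. Now: state=C, head=3, tape[-1..4]=010110 (head:     ^)
Step 8: in state C at pos 3, read 1 -> (C,1)->write 1,move R,goto H. Now: state=H, head=4, tape[-1..5]=0101100 (head:      ^)

Answer: H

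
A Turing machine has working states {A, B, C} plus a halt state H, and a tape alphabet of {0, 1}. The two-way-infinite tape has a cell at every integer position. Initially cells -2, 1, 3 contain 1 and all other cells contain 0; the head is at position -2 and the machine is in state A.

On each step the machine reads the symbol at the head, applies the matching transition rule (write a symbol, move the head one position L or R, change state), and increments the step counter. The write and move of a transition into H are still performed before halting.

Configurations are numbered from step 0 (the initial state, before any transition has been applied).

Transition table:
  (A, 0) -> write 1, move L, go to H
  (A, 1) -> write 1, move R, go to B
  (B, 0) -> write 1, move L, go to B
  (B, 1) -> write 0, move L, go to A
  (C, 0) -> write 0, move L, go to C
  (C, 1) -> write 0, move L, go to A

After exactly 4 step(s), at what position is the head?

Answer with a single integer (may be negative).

Step 1: in state A at pos -2, read 1 -> (A,1)->write 1,move R,goto B. Now: state=B, head=-1, tape[-3..4]=01001010 (head:   ^)
Step 2: in state B at pos -1, read 0 -> (B,0)->write 1,move L,goto B. Now: state=B, head=-2, tape[-3..4]=01101010 (head:  ^)
Step 3: in state B at pos -2, read 1 -> (B,1)->write 0,move L,goto A. Now: state=A, head=-3, tape[-4..4]=000101010 (head:  ^)
Step 4: in state A at pos -3, read 0 -> (A,0)->write 1,move L,goto H. Now: state=H, head=-4, tape[-5..4]=0010101010 (head:  ^)

Answer: -4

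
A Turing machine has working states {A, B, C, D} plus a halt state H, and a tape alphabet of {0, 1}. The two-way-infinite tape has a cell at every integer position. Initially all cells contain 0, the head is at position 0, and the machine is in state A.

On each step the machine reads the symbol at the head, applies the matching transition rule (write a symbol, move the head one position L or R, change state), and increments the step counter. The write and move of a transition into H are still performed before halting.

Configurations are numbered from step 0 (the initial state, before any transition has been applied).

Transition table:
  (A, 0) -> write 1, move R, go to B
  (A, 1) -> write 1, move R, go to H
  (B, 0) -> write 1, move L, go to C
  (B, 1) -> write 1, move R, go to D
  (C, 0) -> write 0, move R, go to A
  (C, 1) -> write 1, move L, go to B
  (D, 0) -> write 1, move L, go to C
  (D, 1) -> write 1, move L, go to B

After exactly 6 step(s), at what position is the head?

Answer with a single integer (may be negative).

Answer: 0

Derivation:
Step 1: in state A at pos 0, read 0 -> (A,0)->write 1,move R,goto B. Now: state=B, head=1, tape[-1..2]=0100 (head:   ^)
Step 2: in state B at pos 1, read 0 -> (B,0)->write 1,move L,goto C. Now: state=C, head=0, tape[-1..2]=0110 (head:  ^)
Step 3: in state C at pos 0, read 1 -> (C,1)->write 1,move L,goto B. Now: state=B, head=-1, tape[-2..2]=00110 (head:  ^)
Step 4: in state B at pos -1, read 0 -> (B,0)->write 1,move L,goto C. Now: state=C, head=-2, tape[-3..2]=001110 (head:  ^)
Step 5: in state C at pos -2, read 0 -> (C,0)->write 0,move R,goto A. Now: state=A, head=-1, tape[-3..2]=001110 (head:   ^)
Step 6: in state A at pos -1, read 1 -> (A,1)->write 1,move R,goto H. Now: state=H, head=0, tape[-3..2]=001110 (head:    ^)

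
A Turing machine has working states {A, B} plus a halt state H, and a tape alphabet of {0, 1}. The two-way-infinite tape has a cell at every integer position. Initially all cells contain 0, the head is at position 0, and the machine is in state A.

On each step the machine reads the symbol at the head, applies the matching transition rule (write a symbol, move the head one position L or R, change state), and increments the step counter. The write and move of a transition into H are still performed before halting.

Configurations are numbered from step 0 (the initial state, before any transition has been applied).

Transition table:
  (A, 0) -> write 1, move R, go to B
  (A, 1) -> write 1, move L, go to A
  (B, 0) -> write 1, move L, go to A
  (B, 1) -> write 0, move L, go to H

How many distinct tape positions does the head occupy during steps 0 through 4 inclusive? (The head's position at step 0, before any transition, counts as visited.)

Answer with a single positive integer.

Step 1: in state A at pos 0, read 0 -> (A,0)->write 1,move R,goto B. Now: state=B, head=1, tape[-1..2]=0100 (head:   ^)
Step 2: in state B at pos 1, read 0 -> (B,0)->write 1,move L,goto A. Now: state=A, head=0, tape[-1..2]=0110 (head:  ^)
Step 3: in state A at pos 0, read 1 -> (A,1)->write 1,move L,goto A. Now: state=A, head=-1, tape[-2..2]=00110 (head:  ^)
Step 4: in state A at pos -1, read 0 -> (A,0)->write 1,move R,goto B. Now: state=B, head=0, tape[-2..2]=01110 (head:   ^)
Head positions at steps 0..4: starting at 0, distinct positions visited = {-1, 0, 1} -> 3 position(s)

Answer: 3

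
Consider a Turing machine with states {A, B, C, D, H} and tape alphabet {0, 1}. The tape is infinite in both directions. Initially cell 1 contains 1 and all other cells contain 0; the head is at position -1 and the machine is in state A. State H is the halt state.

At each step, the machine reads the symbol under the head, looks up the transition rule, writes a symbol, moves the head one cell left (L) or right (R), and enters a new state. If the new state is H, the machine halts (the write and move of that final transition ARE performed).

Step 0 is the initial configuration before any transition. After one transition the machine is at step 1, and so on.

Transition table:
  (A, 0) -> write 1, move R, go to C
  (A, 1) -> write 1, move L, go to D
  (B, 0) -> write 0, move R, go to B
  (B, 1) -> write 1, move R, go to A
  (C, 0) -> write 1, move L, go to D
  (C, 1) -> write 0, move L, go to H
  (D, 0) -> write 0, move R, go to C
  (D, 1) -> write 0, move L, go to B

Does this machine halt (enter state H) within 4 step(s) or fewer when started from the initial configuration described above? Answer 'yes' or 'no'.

Answer: no

Derivation:
Step 1: in state A at pos -1, read 0 -> (A,0)->write 1,move R,goto C. Now: state=C, head=0, tape[-2..2]=01010 (head:   ^)
Step 2: in state C at pos 0, read 0 -> (C,0)->write 1,move L,goto D. Now: state=D, head=-1, tape[-2..2]=01110 (head:  ^)
Step 3: in state D at pos -1, read 1 -> (D,1)->write 0,move L,goto B. Now: state=B, head=-2, tape[-3..2]=000110 (head:  ^)
Step 4: in state B at pos -2, read 0 -> (B,0)->write 0,move R,goto B. Now: state=B, head=-1, tape[-3..2]=000110 (head:   ^)
After 4 step(s): state = B (not H) -> not halted within 4 -> no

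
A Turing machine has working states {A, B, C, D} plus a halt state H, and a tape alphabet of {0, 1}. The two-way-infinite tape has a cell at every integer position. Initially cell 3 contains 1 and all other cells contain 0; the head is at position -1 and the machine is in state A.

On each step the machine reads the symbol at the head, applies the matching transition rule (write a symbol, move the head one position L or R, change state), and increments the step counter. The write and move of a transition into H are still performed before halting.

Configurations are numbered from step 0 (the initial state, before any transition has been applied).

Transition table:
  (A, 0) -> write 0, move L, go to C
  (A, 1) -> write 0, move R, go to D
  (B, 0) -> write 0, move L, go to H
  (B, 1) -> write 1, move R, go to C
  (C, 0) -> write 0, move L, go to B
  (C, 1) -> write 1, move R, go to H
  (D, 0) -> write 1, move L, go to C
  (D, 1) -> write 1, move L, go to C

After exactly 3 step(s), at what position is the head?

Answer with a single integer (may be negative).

Answer: -4

Derivation:
Step 1: in state A at pos -1, read 0 -> (A,0)->write 0,move L,goto C. Now: state=C, head=-2, tape[-3..4]=00000010 (head:  ^)
Step 2: in state C at pos -2, read 0 -> (C,0)->write 0,move L,goto B. Now: state=B, head=-3, tape[-4..4]=000000010 (head:  ^)
Step 3: in state B at pos -3, read 0 -> (B,0)->write 0,move L,goto H. Now: state=H, head=-4, tape[-5..4]=0000000010 (head:  ^)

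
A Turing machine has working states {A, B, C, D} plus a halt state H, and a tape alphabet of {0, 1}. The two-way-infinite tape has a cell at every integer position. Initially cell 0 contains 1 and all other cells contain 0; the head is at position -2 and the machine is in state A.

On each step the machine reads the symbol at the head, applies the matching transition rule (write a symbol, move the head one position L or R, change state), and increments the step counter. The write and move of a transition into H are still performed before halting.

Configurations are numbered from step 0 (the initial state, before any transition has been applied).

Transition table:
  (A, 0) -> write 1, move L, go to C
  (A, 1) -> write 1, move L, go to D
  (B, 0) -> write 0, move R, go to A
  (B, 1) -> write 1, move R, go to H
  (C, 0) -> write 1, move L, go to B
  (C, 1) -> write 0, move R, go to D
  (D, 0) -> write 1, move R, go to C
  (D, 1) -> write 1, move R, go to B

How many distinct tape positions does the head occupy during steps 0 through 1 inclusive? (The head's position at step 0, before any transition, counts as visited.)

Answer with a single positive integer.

Step 1: in state A at pos -2, read 0 -> (A,0)->write 1,move L,goto C. Now: state=C, head=-3, tape[-4..1]=001010 (head:  ^)
Head positions at steps 0..1: starting at -2, distinct positions visited = {-3, -2} -> 2 position(s)

Answer: 2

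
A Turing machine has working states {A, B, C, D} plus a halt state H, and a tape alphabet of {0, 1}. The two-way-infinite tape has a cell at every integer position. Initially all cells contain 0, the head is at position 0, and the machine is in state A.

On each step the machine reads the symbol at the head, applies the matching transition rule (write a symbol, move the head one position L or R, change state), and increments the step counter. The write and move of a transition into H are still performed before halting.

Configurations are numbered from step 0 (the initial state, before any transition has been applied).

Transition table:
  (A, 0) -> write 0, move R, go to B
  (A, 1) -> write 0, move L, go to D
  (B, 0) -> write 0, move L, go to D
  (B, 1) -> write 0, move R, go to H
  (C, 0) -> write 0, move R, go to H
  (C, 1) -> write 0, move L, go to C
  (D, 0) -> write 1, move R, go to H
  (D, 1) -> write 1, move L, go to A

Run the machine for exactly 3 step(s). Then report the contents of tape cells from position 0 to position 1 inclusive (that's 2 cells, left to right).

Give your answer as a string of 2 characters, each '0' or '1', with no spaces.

Answer: 10

Derivation:
Step 1: in state A at pos 0, read 0 -> (A,0)->write 0,move R,goto B. Now: state=B, head=1, tape[-1..2]=0000 (head:   ^)
Step 2: in state B at pos 1, read 0 -> (B,0)->write 0,move L,goto D. Now: state=D, head=0, tape[-1..2]=0000 (head:  ^)
Step 3: in state D at pos 0, read 0 -> (D,0)->write 1,move R,goto H. Now: state=H, head=1, tape[-1..2]=0100 (head:   ^)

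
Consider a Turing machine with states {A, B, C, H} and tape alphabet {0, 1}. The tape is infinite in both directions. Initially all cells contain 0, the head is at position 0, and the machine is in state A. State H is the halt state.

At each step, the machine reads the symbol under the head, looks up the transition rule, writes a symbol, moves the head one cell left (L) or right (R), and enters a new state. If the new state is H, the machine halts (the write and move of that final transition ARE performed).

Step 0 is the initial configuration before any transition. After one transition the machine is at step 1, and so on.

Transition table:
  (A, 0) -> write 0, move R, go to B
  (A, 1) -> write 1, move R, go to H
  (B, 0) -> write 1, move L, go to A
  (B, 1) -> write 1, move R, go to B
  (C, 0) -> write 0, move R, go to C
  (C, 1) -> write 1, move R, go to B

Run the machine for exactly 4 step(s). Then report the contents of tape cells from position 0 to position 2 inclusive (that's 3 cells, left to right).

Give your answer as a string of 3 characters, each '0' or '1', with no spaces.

Answer: 010

Derivation:
Step 1: in state A at pos 0, read 0 -> (A,0)->write 0,move R,goto B. Now: state=B, head=1, tape[-1..2]=0000 (head:   ^)
Step 2: in state B at pos 1, read 0 -> (B,0)->write 1,move L,goto A. Now: state=A, head=0, tape[-1..2]=0010 (head:  ^)
Step 3: in state A at pos 0, read 0 -> (A,0)->write 0,move R,goto B. Now: state=B, head=1, tape[-1..2]=0010 (head:   ^)
Step 4: in state B at pos 1, read 1 -> (B,1)->write 1,move R,goto B. Now: state=B, head=2, tape[-1..3]=00100 (head:    ^)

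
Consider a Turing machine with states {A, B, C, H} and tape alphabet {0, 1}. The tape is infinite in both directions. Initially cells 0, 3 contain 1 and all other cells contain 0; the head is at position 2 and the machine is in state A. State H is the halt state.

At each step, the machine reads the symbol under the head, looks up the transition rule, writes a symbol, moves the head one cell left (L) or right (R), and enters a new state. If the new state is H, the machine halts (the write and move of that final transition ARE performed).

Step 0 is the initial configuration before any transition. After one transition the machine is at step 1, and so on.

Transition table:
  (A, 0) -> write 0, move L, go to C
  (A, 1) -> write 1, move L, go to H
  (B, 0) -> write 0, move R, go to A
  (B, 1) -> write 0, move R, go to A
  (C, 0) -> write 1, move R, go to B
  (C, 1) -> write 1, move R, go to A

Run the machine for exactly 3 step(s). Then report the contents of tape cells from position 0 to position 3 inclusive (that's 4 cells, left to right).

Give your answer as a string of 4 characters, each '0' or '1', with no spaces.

Step 1: in state A at pos 2, read 0 -> (A,0)->write 0,move L,goto C. Now: state=C, head=1, tape[-1..4]=010010 (head:   ^)
Step 2: in state C at pos 1, read 0 -> (C,0)->write 1,move R,goto B. Now: state=B, head=2, tape[-1..4]=011010 (head:    ^)
Step 3: in state B at pos 2, read 0 -> (B,0)->write 0,move R,goto A. Now: state=A, head=3, tape[-1..4]=011010 (head:     ^)

Answer: 1101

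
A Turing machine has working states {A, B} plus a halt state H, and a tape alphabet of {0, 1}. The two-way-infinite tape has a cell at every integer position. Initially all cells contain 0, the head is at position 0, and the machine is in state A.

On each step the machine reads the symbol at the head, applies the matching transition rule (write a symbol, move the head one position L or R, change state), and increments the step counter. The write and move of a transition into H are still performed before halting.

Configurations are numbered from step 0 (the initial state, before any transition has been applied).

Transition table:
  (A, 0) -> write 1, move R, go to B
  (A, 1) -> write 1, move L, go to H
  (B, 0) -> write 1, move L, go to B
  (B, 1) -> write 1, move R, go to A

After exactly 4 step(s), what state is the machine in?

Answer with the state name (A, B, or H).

Answer: H

Derivation:
Step 1: in state A at pos 0, read 0 -> (A,0)->write 1,move R,goto B. Now: state=B, head=1, tape[-1..2]=0100 (head:   ^)
Step 2: in state B at pos 1, read 0 -> (B,0)->write 1,move L,goto B. Now: state=B, head=0, tape[-1..2]=0110 (head:  ^)
Step 3: in state B at pos 0, read 1 -> (B,1)->write 1,move R,goto A. Now: state=A, head=1, tape[-1..2]=0110 (head:   ^)
Step 4: in state A at pos 1, read 1 -> (A,1)->write 1,move L,goto H. Now: state=H, head=0, tape[-1..2]=0110 (head:  ^)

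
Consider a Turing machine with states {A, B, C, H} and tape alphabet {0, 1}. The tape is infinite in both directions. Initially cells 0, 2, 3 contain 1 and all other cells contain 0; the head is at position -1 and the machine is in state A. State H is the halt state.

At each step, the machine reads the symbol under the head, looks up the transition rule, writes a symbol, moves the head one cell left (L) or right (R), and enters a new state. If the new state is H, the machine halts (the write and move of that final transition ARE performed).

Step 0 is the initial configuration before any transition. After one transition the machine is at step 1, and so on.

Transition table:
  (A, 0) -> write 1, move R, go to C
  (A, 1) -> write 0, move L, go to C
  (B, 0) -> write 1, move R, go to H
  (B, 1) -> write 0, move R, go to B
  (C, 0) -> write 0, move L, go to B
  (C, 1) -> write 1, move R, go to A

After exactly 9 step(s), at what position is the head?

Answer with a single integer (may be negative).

Step 1: in state A at pos -1, read 0 -> (A,0)->write 1,move R,goto C. Now: state=C, head=0, tape[-2..4]=0110110 (head:   ^)
Step 2: in state C at pos 0, read 1 -> (C,1)->write 1,move R,goto A. Now: state=A, head=1, tape[-2..4]=0110110 (head:    ^)
Step 3: in state A at pos 1, read 0 -> (A,0)->write 1,move R,goto C. Now: state=C, head=2, tape[-2..4]=0111110 (head:     ^)
Step 4: in state C at pos 2, read 1 -> (C,1)->write 1,move R,goto A. Now: state=A, head=3, tape[-2..4]=0111110 (head:      ^)
Step 5: in state A at pos 3, read 1 -> (A,1)->write 0,move L,goto C. Now: state=C, head=2, tape[-2..4]=0111100 (head:     ^)
Step 6: in state C at pos 2, read 1 -> (C,1)->write 1,move R,goto A. Now: state=A, head=3, tape[-2..4]=0111100 (head:      ^)
Step 7: in state A at pos 3, read 0 -> (A,0)->write 1,move R,goto C. Now: state=C, head=4, tape[-2..5]=01111100 (head:       ^)
Step 8: in state C at pos 4, read 0 -> (C,0)->write 0,move L,goto B. Now: state=B, head=3, tape[-2..5]=01111100 (head:      ^)
Step 9: in state B at pos 3, read 1 -> (B,1)->write 0,move R,goto B. Now: state=B, head=4, tape[-2..5]=01111000 (head:       ^)

Answer: 4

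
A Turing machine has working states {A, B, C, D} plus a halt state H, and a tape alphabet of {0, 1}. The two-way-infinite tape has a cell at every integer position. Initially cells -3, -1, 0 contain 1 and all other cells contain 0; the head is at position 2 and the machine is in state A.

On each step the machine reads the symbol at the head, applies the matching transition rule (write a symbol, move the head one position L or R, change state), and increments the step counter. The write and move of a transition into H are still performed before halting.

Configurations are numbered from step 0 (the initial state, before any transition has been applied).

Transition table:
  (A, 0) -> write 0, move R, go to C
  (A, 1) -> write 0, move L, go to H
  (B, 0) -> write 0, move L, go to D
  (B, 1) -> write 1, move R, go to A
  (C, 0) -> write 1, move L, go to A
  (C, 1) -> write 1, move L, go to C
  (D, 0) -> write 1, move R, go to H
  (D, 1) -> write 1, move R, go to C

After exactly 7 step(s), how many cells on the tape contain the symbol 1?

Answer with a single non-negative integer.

Answer: 5

Derivation:
Step 1: in state A at pos 2, read 0 -> (A,0)->write 0,move R,goto C. Now: state=C, head=3, tape[-4..4]=010110000 (head:        ^)
Step 2: in state C at pos 3, read 0 -> (C,0)->write 1,move L,goto A. Now: state=A, head=2, tape[-4..4]=010110010 (head:       ^)
Step 3: in state A at pos 2, read 0 -> (A,0)->write 0,move R,goto C. Now: state=C, head=3, tape[-4..4]=010110010 (head:        ^)
Step 4: in state C at pos 3, read 1 -> (C,1)->write 1,move L,goto C. Now: state=C, head=2, tape[-4..4]=010110010 (head:       ^)
Step 5: in state C at pos 2, read 0 -> (C,0)->write 1,move L,goto A. Now: state=A, head=1, tape[-4..4]=010110110 (head:      ^)
Step 6: in state A at pos 1, read 0 -> (A,0)->write 0,move R,goto C. Now: state=C, head=2, tape[-4..4]=010110110 (head:       ^)
Step 7: in state C at pos 2, read 1 -> (C,1)->write 1,move L,goto C. Now: state=C, head=1, tape[-4..4]=010110110 (head:      ^)
Cells containing 1 after step 7: {-3, -1, 0, 2, 3} -> 5 cell(s)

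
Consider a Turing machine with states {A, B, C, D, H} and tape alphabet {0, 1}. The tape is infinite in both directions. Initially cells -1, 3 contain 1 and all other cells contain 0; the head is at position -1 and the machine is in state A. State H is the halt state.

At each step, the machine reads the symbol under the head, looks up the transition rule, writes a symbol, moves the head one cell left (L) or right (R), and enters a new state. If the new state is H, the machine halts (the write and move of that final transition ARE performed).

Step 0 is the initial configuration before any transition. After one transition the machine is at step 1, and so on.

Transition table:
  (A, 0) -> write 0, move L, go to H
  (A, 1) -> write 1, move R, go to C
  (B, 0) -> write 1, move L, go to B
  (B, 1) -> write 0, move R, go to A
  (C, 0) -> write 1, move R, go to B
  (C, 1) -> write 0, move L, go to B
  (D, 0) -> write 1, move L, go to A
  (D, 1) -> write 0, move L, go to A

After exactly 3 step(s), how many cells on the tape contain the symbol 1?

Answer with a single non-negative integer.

Answer: 4

Derivation:
Step 1: in state A at pos -1, read 1 -> (A,1)->write 1,move R,goto C. Now: state=C, head=0, tape[-2..4]=0100010 (head:   ^)
Step 2: in state C at pos 0, read 0 -> (C,0)->write 1,move R,goto B. Now: state=B, head=1, tape[-2..4]=0110010 (head:    ^)
Step 3: in state B at pos 1, read 0 -> (B,0)->write 1,move L,goto B. Now: state=B, head=0, tape[-2..4]=0111010 (head:   ^)
Cells containing 1 after step 3: {-1, 0, 1, 3} -> 4 cell(s)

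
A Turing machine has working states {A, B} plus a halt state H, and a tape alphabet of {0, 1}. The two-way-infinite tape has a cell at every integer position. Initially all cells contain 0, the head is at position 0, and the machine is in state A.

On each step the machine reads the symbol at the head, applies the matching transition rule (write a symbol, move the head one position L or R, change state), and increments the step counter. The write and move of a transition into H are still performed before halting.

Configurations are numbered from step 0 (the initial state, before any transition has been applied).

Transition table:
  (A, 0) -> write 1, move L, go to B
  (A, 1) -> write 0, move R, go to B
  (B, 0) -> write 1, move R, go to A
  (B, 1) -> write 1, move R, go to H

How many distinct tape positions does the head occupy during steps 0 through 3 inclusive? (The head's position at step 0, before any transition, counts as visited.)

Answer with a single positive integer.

Step 1: in state A at pos 0, read 0 -> (A,0)->write 1,move L,goto B. Now: state=B, head=-1, tape[-2..1]=0010 (head:  ^)
Step 2: in state B at pos -1, read 0 -> (B,0)->write 1,move R,goto A. Now: state=A, head=0, tape[-2..1]=0110 (head:   ^)
Step 3: in state A at pos 0, read 1 -> (A,1)->write 0,move R,goto B. Now: state=B, head=1, tape[-2..2]=01000 (head:    ^)
Head positions at steps 0..3: starting at 0, distinct positions visited = {-1, 0, 1} -> 3 position(s)

Answer: 3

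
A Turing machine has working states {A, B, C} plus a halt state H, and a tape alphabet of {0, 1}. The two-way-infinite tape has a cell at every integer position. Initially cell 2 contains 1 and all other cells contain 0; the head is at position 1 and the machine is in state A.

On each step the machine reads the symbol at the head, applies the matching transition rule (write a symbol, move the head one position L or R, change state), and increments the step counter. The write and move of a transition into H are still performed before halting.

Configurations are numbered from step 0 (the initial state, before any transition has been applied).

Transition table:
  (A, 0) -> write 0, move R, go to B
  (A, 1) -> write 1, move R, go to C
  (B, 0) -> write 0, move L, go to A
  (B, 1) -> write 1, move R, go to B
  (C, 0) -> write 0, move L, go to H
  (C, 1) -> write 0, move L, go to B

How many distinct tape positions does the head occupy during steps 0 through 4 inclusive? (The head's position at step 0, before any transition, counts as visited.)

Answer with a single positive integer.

Answer: 3

Derivation:
Step 1: in state A at pos 1, read 0 -> (A,0)->write 0,move R,goto B. Now: state=B, head=2, tape[0..3]=0010 (head:   ^)
Step 2: in state B at pos 2, read 1 -> (B,1)->write 1,move R,goto B. Now: state=B, head=3, tape[0..4]=00100 (head:    ^)
Step 3: in state B at pos 3, read 0 -> (B,0)->write 0,move L,goto A. Now: state=A, head=2, tape[0..4]=00100 (head:   ^)
Step 4: in state A at pos 2, read 1 -> (A,1)->write 1,move R,goto C. Now: state=C, head=3, tape[0..4]=00100 (head:    ^)
Head positions at steps 0..4: starting at 1, distinct positions visited = {1, 2, 3} -> 3 position(s)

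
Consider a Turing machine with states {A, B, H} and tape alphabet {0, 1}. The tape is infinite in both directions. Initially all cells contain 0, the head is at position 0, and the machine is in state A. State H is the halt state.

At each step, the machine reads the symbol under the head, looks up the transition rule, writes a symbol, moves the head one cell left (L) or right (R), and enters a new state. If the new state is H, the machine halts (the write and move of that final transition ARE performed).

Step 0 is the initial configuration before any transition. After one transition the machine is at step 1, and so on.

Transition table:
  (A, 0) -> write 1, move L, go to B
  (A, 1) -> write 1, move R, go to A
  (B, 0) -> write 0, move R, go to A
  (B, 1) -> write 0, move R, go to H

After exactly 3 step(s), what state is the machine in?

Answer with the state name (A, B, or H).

Answer: A

Derivation:
Step 1: in state A at pos 0, read 0 -> (A,0)->write 1,move L,goto B. Now: state=B, head=-1, tape[-2..1]=0010 (head:  ^)
Step 2: in state B at pos -1, read 0 -> (B,0)->write 0,move R,goto A. Now: state=A, head=0, tape[-2..1]=0010 (head:   ^)
Step 3: in state A at pos 0, read 1 -> (A,1)->write 1,move R,goto A. Now: state=A, head=1, tape[-2..2]=00100 (head:    ^)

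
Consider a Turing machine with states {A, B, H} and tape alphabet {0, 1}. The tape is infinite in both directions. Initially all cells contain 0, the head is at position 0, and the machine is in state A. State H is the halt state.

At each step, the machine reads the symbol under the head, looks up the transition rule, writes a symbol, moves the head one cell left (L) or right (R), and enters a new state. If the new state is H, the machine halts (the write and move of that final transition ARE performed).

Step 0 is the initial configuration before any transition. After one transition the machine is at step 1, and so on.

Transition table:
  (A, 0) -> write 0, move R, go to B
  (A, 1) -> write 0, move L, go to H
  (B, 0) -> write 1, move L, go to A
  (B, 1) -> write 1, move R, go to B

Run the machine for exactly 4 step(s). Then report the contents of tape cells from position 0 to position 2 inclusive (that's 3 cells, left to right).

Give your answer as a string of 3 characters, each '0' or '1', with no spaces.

Step 1: in state A at pos 0, read 0 -> (A,0)->write 0,move R,goto B. Now: state=B, head=1, tape[-1..2]=0000 (head:   ^)
Step 2: in state B at pos 1, read 0 -> (B,0)->write 1,move L,goto A. Now: state=A, head=0, tape[-1..2]=0010 (head:  ^)
Step 3: in state A at pos 0, read 0 -> (A,0)->write 0,move R,goto B. Now: state=B, head=1, tape[-1..2]=0010 (head:   ^)
Step 4: in state B at pos 1, read 1 -> (B,1)->write 1,move R,goto B. Now: state=B, head=2, tape[-1..3]=00100 (head:    ^)

Answer: 010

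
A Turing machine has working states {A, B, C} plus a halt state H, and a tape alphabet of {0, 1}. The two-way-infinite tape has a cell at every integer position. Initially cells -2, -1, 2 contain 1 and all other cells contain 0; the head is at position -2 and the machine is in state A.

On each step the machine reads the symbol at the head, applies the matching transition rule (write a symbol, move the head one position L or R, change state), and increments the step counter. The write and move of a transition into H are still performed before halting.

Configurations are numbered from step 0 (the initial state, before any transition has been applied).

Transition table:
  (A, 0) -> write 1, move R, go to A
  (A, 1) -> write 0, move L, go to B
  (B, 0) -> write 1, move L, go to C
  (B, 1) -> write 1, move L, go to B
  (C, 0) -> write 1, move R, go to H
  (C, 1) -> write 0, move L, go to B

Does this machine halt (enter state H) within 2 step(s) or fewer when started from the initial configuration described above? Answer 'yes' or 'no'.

Answer: no

Derivation:
Step 1: in state A at pos -2, read 1 -> (A,1)->write 0,move L,goto B. Now: state=B, head=-3, tape[-4..3]=00010010 (head:  ^)
Step 2: in state B at pos -3, read 0 -> (B,0)->write 1,move L,goto C. Now: state=C, head=-4, tape[-5..3]=001010010 (head:  ^)
After 2 step(s): state = C (not H) -> not halted within 2 -> no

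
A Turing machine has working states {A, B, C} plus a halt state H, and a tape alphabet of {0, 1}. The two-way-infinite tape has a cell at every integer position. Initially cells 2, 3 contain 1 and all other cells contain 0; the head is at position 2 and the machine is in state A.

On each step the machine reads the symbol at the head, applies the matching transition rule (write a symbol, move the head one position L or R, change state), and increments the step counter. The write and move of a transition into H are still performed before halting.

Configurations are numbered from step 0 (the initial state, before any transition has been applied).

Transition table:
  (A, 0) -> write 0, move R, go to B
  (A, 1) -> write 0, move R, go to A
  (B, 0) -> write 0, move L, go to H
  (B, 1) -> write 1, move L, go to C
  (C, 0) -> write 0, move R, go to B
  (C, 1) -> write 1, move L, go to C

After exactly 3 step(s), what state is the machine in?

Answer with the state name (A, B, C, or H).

Step 1: in state A at pos 2, read 1 -> (A,1)->write 0,move R,goto A. Now: state=A, head=3, tape[1..4]=0010 (head:   ^)
Step 2: in state A at pos 3, read 1 -> (A,1)->write 0,move R,goto A. Now: state=A, head=4, tape[1..5]=00000 (head:    ^)
Step 3: in state A at pos 4, read 0 -> (A,0)->write 0,move R,goto B. Now: state=B, head=5, tape[1..6]=000000 (head:     ^)

Answer: B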